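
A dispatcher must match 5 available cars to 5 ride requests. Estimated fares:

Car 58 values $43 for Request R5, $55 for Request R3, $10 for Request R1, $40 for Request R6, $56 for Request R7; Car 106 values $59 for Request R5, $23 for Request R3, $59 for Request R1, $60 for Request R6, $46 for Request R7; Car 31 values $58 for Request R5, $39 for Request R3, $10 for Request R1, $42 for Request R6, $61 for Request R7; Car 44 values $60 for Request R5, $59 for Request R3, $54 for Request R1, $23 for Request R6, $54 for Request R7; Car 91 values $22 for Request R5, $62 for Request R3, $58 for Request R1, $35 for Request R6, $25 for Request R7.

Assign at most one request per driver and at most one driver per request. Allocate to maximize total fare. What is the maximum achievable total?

Max total: $294

This is the linear assignment problem.
Optimal: Car 58→Request R3 ($55), Car 106→Request R6 ($60), Car 31→Request R7 ($61), Car 44→Request R5 ($60), Car 91→Request R1 ($58) — total 55+60+61+60+58 = $294.
Next-best assignment: Car 58→Request R7, Car 106→Request R6, Car 31→Request R5, Car 44→Request R3, Car 91→Request R1 = $291.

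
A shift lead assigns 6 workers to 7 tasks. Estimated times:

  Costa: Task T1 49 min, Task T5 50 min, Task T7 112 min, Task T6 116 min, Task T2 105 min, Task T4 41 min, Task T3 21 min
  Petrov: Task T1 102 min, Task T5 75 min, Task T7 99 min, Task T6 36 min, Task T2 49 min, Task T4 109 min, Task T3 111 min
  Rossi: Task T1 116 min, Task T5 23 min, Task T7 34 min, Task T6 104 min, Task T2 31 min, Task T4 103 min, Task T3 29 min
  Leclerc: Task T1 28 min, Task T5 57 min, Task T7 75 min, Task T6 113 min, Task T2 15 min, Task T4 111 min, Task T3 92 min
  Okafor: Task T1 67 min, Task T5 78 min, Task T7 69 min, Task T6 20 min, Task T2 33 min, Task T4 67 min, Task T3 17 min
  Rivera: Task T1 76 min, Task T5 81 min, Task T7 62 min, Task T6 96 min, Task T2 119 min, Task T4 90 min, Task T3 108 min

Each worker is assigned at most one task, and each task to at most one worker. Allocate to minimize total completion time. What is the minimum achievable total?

Minimum total: 194 min

This is the linear assignment problem.
Optimal: Costa→Task T4 (41 min), Petrov→Task T6 (36 min), Rossi→Task T5 (23 min), Leclerc→Task T2 (15 min), Okafor→Task T3 (17 min), Rivera→Task T7 (62 min) — total 41+36+23+15+17+62 = 194 min.
Row-greedy (each worker in turn takes its cheapest remaining task) gives 224 min, worse by 30.
Checked against all permutations: 194 min is optimal.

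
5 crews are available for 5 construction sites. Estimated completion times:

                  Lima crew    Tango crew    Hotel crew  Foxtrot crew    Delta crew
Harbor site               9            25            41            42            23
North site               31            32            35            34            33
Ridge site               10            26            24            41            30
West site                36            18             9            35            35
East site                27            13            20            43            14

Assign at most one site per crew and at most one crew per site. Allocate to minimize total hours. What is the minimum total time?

This is a one-to-one assignment (minimum-cost bipartite matching).
Optimal: Lima crew→Ridge site (10 hours), Tango crew→East site (13 hours), Hotel crew→West site (9 hours), Foxtrot crew→North site (34 hours), Delta crew→Harbor site (23 hours) — total 10+13+9+34+23 = 89 hours.
Column-greedy (each site in turn goes to its cheapest remaining crew) gives 114 hours, worse by 25.
Swapping Lima crew↔Delta crew (Lima crew→Harbor site 9 hours, Delta crew→Ridge site 30 hours) adds 6.

Min total: 89 hours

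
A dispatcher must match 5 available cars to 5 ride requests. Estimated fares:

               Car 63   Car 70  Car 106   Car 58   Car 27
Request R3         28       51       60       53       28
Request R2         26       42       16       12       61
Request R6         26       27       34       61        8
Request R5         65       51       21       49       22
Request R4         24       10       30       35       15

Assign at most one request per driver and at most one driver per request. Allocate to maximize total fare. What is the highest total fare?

Maximum total: $268

Optimal: Car 63→Request R5 ($65), Car 70→Request R3 ($51), Car 106→Request R4 ($30), Car 58→Request R6 ($61), Car 27→Request R2 ($61) — total 65+51+30+61+61 = $268.
Max-entry greedy (repeatedly take the single best remaining cell) gives $257, worse by 11.
Next-best assignment: Car 63→Request R5, Car 70→Request R4, Car 106→Request R3, Car 58→Request R6, Car 27→Request R2 = $257.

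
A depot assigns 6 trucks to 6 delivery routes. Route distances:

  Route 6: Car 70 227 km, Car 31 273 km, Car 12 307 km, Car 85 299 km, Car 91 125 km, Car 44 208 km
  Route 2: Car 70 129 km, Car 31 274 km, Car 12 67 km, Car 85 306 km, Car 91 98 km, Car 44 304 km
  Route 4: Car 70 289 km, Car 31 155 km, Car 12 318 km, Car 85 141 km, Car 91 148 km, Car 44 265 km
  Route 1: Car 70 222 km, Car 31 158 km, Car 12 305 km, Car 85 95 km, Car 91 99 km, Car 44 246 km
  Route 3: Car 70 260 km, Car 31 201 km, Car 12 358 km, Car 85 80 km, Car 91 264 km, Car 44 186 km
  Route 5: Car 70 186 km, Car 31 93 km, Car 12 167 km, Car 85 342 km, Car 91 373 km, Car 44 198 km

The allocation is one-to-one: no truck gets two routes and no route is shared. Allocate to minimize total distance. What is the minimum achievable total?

This is the linear assignment problem.
Optimal: Car 70→Route 5 (186 km), Car 31→Route 4 (155 km), Car 12→Route 2 (67 km), Car 85→Route 3 (80 km), Car 91→Route 1 (99 km), Car 44→Route 6 (208 km) — total 186+155+67+80+99+208 = 795 km.

Minimum total: 795 km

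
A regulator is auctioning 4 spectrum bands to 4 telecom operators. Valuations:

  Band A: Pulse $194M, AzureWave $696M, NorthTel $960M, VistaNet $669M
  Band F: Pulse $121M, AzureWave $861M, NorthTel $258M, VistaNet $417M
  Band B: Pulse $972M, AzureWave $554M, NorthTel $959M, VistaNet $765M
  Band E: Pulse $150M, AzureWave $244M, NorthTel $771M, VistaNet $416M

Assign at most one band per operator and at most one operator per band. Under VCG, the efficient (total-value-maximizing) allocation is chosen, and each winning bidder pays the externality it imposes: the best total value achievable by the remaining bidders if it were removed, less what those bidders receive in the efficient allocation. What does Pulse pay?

Efficient allocation: Pulse→Band B ($972M), AzureWave→Band F ($861M), NorthTel→Band E ($771M), VistaNet→Band A ($669M); total welfare W = $3273M.
Pulse receives Band B at value $972M, so the others get W − 972 = $2301M.
Without Pulse: best allocation of the remaining 3 bidders over all 4 bands is AzureWave→Band F ($861M), NorthTel→Band A ($960M), VistaNet→Band B ($765M), total $2586M.
VCG payment = (others' best without Pulse) − (others' welfare with Pulse) = 2586 − 2301 = $285M.

Pulse pays $285M.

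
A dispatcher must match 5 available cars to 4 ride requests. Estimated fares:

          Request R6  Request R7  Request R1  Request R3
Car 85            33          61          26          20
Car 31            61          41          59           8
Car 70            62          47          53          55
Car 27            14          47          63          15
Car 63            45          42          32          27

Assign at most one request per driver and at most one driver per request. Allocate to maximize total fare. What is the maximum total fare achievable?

This is a one-to-one assignment (maximum-weight bipartite matching).
Optimal: Car 31→Request R6 ($61), Car 85→Request R7 ($61), Car 27→Request R1 ($63), Car 70→Request R3 ($55) — total 61+61+63+55 = $240.
Max-entry greedy (repeatedly take the single best remaining cell) gives $213, worse by 27.
Swapping Car 85↔Car 27 (Car 85→Request R1 $26, Car 27→Request R7 $47) loses 51.
Checked against all permutations: $240 is optimal.

Max total: $240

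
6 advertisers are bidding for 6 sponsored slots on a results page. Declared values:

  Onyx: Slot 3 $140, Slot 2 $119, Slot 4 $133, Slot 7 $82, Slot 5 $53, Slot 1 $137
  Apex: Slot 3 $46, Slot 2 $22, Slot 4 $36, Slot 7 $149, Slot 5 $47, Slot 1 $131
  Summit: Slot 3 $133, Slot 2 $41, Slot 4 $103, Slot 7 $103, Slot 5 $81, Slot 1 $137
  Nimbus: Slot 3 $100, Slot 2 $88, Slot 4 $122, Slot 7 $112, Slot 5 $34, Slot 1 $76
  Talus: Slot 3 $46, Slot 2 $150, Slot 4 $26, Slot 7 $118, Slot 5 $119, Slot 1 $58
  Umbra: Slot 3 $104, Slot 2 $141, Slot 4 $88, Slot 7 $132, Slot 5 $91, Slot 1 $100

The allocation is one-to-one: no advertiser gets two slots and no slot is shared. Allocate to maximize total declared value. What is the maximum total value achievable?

Optimal: Onyx→Slot 3 ($140), Apex→Slot 7 ($149), Summit→Slot 1 ($137), Nimbus→Slot 4 ($122), Talus→Slot 5 ($119), Umbra→Slot 2 ($141) — total 140+149+137+122+119+141 = $808.
Column-greedy (each slot in turn goes to its best remaining advertiser) gives $789, worse by 19.

Maximum total: $808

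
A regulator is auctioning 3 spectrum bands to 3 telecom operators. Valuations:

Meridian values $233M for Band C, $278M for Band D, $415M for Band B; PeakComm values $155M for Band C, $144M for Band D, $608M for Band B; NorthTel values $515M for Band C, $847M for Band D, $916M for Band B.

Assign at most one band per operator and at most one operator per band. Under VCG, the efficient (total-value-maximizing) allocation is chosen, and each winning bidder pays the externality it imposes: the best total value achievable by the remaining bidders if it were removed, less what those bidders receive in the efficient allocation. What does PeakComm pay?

Efficient allocation: Meridian→Band C ($233M), PeakComm→Band B ($608M), NorthTel→Band D ($847M); total welfare W = $1688M.
PeakComm receives Band B at value $608M, so the others get W − 608 = $1080M.
Without PeakComm: best allocation of the remaining 2 bidders over all 3 bands is Meridian→Band B ($415M), NorthTel→Band D ($847M), total $1262M.
VCG payment = (others' best without PeakComm) − (others' welfare with PeakComm) = 1262 − 1080 = $182M.

PeakComm pays $182M.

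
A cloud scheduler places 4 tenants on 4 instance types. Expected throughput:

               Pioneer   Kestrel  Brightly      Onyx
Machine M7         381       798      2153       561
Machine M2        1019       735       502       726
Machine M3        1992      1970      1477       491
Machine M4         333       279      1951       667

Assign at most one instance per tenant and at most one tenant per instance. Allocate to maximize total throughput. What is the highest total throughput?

Maximum total: 5809 ops/s

Optimal: Pioneer→Machine M2 (1019 ops/s), Kestrel→Machine M3 (1970 ops/s), Brightly→Machine M7 (2153 ops/s), Onyx→Machine M4 (667 ops/s) — total 1019+1970+2153+667 = 5809 ops/s.
Max-entry greedy (repeatedly take the single best remaining cell) gives 5547 ops/s, worse by 262.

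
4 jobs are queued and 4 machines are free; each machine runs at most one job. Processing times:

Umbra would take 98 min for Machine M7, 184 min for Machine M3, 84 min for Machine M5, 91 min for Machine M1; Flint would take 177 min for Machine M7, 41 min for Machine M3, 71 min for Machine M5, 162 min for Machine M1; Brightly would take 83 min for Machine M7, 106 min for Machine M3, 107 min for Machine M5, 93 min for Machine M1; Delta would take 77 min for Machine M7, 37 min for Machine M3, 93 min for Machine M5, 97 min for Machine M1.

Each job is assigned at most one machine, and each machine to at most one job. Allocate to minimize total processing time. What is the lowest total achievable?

This is the linear assignment problem.
Optimal: Umbra→Machine M1 (91 min), Flint→Machine M5 (71 min), Brightly→Machine M7 (83 min), Delta→Machine M3 (37 min) — total 91+71+83+37 = 282 min.
Row-greedy (each job in turn takes its cheapest remaining machine) gives 305 min, worse by 23.
Next-best assignment: Umbra→Machine M5, Flint→Machine M3, Brightly→Machine M1, Delta→Machine M7 = 295 min.
Swapping Flint↔Umbra (Flint→Machine M1 162 min, Umbra→Machine M5 84 min) adds 84.
Checked against all permutations: 282 min is optimal.

Min total: 282 min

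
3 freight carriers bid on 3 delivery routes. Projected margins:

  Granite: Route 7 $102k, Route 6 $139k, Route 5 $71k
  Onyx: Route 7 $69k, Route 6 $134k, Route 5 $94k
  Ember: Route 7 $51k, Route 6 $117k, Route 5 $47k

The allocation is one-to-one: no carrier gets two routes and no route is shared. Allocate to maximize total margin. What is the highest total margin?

This is a one-to-one assignment (maximum-weight bipartite matching).
Optimal: Granite→Route 7 ($102k), Onyx→Route 5 ($94k), Ember→Route 6 ($117k) — total 102+94+117 = $313k.
Row-greedy (each carrier in turn takes its best remaining route) gives $284k, worse by 29.
Swapping Ember↔Onyx (Ember→Route 5 $47k, Onyx→Route 6 $134k) loses 30.

Maximum total: $313k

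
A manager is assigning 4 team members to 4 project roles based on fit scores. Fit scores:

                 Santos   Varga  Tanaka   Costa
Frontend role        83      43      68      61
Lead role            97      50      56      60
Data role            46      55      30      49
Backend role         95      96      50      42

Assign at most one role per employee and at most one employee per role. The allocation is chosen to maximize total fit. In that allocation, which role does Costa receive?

Costa receives Data role.

This is the linear assignment problem.
Optimal: Santos→Lead role (97 pts), Varga→Backend role (96 pts), Tanaka→Frontend role (68 pts), Costa→Data role (49 pts) — total 97+96+68+49 = 310 pts.
Column-greedy (each role in turn goes to its best remaining employee) gives 248 pts, worse by 62.
No other one-to-one assignment exceeds 310 pts.
Costa's own top role is Frontend role (61 pts), but forcing Costa→Frontend role and reassigning the rest optimally gives only 284 pts — worse by 26.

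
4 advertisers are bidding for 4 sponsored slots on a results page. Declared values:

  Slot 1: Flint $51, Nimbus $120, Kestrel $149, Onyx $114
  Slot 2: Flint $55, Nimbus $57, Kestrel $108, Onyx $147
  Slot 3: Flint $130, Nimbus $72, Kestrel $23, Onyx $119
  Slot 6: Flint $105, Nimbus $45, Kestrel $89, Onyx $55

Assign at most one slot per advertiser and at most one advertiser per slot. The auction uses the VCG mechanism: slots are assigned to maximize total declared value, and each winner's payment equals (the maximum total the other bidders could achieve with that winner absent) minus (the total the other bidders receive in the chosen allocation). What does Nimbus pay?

Nimbus pays $60.

Efficient allocation: Flint→Slot 3 ($130), Nimbus→Slot 1 ($120), Kestrel→Slot 6 ($89), Onyx→Slot 2 ($147); total welfare W = $486.
Nimbus receives Slot 1 at value $120, so the others get W − 120 = $366.
Without Nimbus: best allocation of the remaining 3 bidders over all 4 slots is Flint→Slot 3 ($130), Kestrel→Slot 1 ($149), Onyx→Slot 2 ($147), total $426.
VCG payment = (others' best without Nimbus) − (others' welfare with Nimbus) = 426 − 366 = $60.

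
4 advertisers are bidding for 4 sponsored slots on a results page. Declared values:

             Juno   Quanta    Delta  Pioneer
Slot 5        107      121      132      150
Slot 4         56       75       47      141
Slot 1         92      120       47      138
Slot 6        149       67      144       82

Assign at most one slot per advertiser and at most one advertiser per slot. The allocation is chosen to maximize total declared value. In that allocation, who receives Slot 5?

Treat this as an assignment problem: match each advertiser to one slot.
Optimal: Juno→Slot 6 ($149), Quanta→Slot 1 ($120), Delta→Slot 5 ($132), Pioneer→Slot 4 ($141) — total 149+120+132+141 = $542.
Column-greedy (each slot in turn goes to its best remaining advertiser) gives $461, worse by 81.
Next-best assignment: Juno→Slot 5, Quanta→Slot 1, Delta→Slot 6, Pioneer→Slot 4 = $512.
Every other assignment is strictly worse.
Delta's own top slot is Slot 6 ($144), but forcing Delta→Slot 6 and reassigning the rest optimally gives only $512 — worse by 30.

Delta receives Slot 5.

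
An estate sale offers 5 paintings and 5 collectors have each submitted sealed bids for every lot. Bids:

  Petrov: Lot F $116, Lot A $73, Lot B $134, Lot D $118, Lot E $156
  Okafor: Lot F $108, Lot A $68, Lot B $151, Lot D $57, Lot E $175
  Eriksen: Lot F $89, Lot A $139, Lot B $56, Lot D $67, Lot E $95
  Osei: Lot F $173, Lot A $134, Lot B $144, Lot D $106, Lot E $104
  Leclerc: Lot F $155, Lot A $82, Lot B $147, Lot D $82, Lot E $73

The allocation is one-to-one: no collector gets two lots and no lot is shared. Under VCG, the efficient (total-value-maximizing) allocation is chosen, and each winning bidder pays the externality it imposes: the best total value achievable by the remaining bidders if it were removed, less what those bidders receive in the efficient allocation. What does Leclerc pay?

Efficient allocation: Petrov→Lot D ($118), Okafor→Lot E ($175), Eriksen→Lot A ($139), Osei→Lot F ($173), Leclerc→Lot B ($147); total welfare W = $752.
Leclerc receives Lot B at value $147, so the others get W − 147 = $605.
Without Leclerc: best allocation of the remaining 4 bidders over all 5 lots is Petrov→Lot B ($134), Okafor→Lot E ($175), Eriksen→Lot A ($139), Osei→Lot F ($173), total $621.
VCG payment = (others' best without Leclerc) − (others' welfare with Leclerc) = 621 − 605 = $16.

Leclerc pays $16.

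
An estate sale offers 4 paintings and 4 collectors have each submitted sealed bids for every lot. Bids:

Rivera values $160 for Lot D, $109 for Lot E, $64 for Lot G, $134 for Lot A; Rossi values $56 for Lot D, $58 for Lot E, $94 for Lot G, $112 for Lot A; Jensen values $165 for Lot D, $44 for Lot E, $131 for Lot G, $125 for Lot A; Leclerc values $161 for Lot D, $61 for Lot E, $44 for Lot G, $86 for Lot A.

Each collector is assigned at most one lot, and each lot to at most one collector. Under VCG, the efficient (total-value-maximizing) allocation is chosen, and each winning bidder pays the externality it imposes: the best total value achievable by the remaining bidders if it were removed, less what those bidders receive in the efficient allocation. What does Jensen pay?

Efficient allocation: Rivera→Lot E ($109), Rossi→Lot A ($112), Jensen→Lot G ($131), Leclerc→Lot D ($161); total welfare W = $513.
Jensen receives Lot G at value $131, so the others get W − 131 = $382.
Without Jensen: best allocation of the remaining 3 bidders over all 4 lots is Rivera→Lot A ($134), Rossi→Lot G ($94), Leclerc→Lot D ($161), total $389.
VCG payment = (others' best without Jensen) − (others' welfare with Jensen) = 389 − 382 = $7.

Jensen pays $7.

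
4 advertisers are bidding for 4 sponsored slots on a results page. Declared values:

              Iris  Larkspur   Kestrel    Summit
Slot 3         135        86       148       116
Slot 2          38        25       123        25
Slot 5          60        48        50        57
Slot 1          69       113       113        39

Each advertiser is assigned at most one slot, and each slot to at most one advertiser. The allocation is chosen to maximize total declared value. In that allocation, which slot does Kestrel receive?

Kestrel receives Slot 2.

Optimal: Iris→Slot 3 ($135), Larkspur→Slot 1 ($113), Kestrel→Slot 2 ($123), Summit→Slot 5 ($57) — total 135+113+123+57 = $428.
Column-greedy (each slot in turn goes to its best remaining advertiser) gives $356, worse by 72.
Every other assignment is strictly worse.
Kestrel's own top slot is Slot 3 ($148), but forcing Kestrel→Slot 3 and reassigning the rest optimally gives only $356 — worse by 72.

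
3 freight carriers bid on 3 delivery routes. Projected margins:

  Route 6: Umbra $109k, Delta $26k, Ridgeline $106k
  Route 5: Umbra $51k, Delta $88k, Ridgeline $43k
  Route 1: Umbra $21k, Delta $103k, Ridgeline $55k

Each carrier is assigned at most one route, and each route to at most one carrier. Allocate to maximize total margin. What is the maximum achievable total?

Maximum total: $260k

Optimal: Umbra→Route 5 ($51k), Delta→Route 1 ($103k), Ridgeline→Route 6 ($106k) — total 51+103+106 = $260k.
Max-entry greedy (repeatedly take the single best remaining cell) gives $255k, worse by 5.
Next-best assignment: Umbra→Route 6, Delta→Route 1, Ridgeline→Route 5 = $255k.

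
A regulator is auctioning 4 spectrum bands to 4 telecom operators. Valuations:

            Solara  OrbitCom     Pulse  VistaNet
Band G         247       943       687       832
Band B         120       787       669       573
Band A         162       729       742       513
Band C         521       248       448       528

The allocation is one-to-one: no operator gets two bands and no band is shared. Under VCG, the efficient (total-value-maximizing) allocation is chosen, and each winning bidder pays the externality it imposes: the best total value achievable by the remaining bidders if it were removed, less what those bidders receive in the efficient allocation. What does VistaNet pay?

VistaNet pays $156M.

Efficient allocation: Solara→Band C ($521M), OrbitCom→Band B ($787M), Pulse→Band A ($742M), VistaNet→Band G ($832M); total welfare W = $2882M.
VistaNet receives Band G at value $832M, so the others get W − 832 = $2050M.
Without VistaNet: best allocation of the remaining 3 bidders over all 4 bands is Solara→Band C ($521M), OrbitCom→Band G ($943M), Pulse→Band A ($742M), total $2206M.
VCG payment = (others' best without VistaNet) − (others' welfare with VistaNet) = 2206 − 2050 = $156M.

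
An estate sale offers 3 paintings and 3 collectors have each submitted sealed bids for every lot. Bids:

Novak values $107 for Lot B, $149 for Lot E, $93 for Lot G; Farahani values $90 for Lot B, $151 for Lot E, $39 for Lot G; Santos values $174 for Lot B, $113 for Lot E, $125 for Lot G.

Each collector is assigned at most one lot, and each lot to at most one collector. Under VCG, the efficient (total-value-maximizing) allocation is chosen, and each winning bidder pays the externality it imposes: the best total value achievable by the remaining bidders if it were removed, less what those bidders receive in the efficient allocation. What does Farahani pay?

Efficient allocation: Novak→Lot G ($93), Farahani→Lot E ($151), Santos→Lot B ($174); total welfare W = $418.
Farahani receives Lot E at value $151, so the others get W − 151 = $267.
Without Farahani: best allocation of the remaining 2 bidders over all 3 lots is Novak→Lot E ($149), Santos→Lot B ($174), total $323.
VCG payment = (others' best without Farahani) − (others' welfare with Farahani) = 323 − 267 = $56.

Farahani pays $56.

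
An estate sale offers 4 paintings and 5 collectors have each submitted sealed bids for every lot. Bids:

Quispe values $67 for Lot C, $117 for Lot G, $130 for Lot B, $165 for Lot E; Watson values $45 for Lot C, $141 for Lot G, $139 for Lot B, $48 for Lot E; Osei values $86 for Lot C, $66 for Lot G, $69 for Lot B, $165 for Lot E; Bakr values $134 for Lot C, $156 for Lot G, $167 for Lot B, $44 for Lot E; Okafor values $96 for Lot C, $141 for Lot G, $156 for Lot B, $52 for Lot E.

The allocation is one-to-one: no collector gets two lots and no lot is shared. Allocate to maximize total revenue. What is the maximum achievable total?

Maximum total: $596

Optimal: Bakr→Lot C ($134), Watson→Lot G ($141), Okafor→Lot B ($156), Quispe→Lot E ($165) — total 134+141+156+165 = $596.
Max-entry greedy (repeatedly take the single best remaining cell) gives $569, worse by 27.
Swapping Okafor↔Watson (Okafor→Lot G $141, Watson→Lot B $139) loses 17.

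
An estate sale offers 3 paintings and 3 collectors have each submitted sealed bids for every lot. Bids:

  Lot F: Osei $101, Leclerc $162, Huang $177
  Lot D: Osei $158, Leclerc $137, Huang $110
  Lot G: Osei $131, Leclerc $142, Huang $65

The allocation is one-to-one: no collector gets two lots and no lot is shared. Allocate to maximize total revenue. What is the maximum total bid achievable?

Max total: $477

Optimal: Osei→Lot D ($158), Leclerc→Lot G ($142), Huang→Lot F ($177) — total 158+142+177 = $477.
Row-greedy (each collector in turn takes its best remaining lot) gives $385, worse by 92.
Next-best assignment: Osei→Lot G, Leclerc→Lot D, Huang→Lot F = $445.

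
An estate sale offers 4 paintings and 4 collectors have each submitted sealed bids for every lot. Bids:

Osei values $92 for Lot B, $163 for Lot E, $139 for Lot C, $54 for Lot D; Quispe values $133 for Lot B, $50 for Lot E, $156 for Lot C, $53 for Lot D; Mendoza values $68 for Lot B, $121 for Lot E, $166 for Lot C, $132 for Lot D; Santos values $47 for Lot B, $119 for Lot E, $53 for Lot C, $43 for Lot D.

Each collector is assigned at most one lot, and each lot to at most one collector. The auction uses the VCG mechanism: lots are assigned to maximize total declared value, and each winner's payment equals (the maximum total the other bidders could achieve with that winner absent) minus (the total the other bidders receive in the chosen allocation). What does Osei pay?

Efficient allocation: Osei→Lot C ($139), Quispe→Lot B ($133), Mendoza→Lot D ($132), Santos→Lot E ($119); total welfare W = $523.
Osei receives Lot C at value $139, so the others get W − 139 = $384.
Without Osei: best allocation of the remaining 3 bidders over all 4 lots is Quispe→Lot B ($133), Mendoza→Lot C ($166), Santos→Lot E ($119), total $418.
VCG payment = (others' best without Osei) − (others' welfare with Osei) = 418 − 384 = $34.

Osei pays $34.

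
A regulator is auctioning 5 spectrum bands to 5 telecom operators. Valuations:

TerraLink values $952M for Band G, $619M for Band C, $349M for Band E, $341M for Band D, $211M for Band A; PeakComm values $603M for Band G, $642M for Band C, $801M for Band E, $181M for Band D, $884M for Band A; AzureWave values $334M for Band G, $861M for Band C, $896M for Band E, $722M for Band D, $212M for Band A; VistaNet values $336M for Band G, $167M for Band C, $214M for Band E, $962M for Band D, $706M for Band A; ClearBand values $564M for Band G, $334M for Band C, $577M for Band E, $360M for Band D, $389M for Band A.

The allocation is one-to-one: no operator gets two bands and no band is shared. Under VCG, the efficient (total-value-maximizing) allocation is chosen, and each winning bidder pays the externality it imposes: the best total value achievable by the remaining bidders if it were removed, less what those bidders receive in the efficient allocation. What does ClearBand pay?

ClearBand pays $35M.

Efficient allocation: TerraLink→Band G ($952M), PeakComm→Band A ($884M), AzureWave→Band C ($861M), VistaNet→Band D ($962M), ClearBand→Band E ($577M); total welfare W = $4236M.
ClearBand receives Band E at value $577M, so the others get W − 577 = $3659M.
Without ClearBand: best allocation of the remaining 4 bidders over all 5 bands is TerraLink→Band G ($952M), PeakComm→Band A ($884M), AzureWave→Band E ($896M), VistaNet→Band D ($962M), total $3694M.
VCG payment = (others' best without ClearBand) − (others' welfare with ClearBand) = 3694 − 3659 = $35M.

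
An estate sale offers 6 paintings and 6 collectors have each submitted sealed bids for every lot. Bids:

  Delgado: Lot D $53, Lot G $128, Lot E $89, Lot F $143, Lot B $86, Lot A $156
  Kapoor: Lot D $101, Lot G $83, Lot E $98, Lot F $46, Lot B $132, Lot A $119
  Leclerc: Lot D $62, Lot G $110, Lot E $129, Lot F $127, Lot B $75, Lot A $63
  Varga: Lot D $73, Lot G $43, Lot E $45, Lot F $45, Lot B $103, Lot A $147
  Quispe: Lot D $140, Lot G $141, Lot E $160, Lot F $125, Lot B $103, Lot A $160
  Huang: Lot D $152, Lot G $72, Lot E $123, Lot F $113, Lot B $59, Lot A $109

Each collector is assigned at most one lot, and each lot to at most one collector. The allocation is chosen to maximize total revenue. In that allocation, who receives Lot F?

Treat this as an assignment problem: match each collector to one lot.
Optimal: Delgado→Lot G ($128), Kapoor→Lot B ($132), Leclerc→Lot F ($127), Varga→Lot A ($147), Quispe→Lot E ($160), Huang→Lot D ($152) — total 128+132+127+147+160+152 = $846.
Max-entry greedy (repeatedly take the single best remaining cell) gives $770, worse by 76.
Every other assignment is strictly worse.
Leclerc's own top lot is Lot E ($129), but forcing Leclerc→Lot E and reassigning the rest optimally gives only $844 — worse by 2.

Leclerc receives Lot F.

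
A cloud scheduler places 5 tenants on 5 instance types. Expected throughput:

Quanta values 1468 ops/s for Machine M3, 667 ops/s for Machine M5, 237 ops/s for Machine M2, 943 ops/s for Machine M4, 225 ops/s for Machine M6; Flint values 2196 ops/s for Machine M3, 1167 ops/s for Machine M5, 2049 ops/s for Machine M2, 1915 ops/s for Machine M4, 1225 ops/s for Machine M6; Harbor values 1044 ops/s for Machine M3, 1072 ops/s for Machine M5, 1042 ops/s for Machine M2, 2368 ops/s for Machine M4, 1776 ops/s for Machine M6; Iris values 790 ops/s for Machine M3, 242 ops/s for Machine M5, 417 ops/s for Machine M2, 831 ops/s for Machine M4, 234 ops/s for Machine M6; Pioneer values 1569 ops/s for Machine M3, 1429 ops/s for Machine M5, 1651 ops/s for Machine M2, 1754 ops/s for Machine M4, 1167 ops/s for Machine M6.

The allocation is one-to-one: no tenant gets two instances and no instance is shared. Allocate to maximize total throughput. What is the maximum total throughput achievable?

Optimal: Quanta→Machine M3 (1468 ops/s), Flint→Machine M2 (2049 ops/s), Harbor→Machine M6 (1776 ops/s), Iris→Machine M4 (831 ops/s), Pioneer→Machine M5 (1429 ops/s) — total 1468+2049+1776+831+1429 = 7553 ops/s.
Column-greedy (each instance in turn goes to its best remaining tenant) gives 5844 ops/s, worse by 1709.

Maximum total: 7553 ops/s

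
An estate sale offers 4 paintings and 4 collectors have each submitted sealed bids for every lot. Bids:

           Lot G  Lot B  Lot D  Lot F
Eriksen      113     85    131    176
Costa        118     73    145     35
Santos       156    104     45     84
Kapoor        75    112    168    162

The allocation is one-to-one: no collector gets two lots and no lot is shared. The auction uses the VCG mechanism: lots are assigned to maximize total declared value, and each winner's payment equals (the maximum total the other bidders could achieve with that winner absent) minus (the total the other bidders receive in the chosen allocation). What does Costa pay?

Efficient allocation: Eriksen→Lot F ($176), Costa→Lot D ($145), Santos→Lot G ($156), Kapoor→Lot B ($112); total welfare W = $589.
Costa receives Lot D at value $145, so the others get W − 145 = $444.
Without Costa: best allocation of the remaining 3 bidders over all 4 lots is Eriksen→Lot F ($176), Santos→Lot G ($156), Kapoor→Lot D ($168), total $500.
VCG payment = (others' best without Costa) − (others' welfare with Costa) = 500 − 444 = $56.

Costa pays $56.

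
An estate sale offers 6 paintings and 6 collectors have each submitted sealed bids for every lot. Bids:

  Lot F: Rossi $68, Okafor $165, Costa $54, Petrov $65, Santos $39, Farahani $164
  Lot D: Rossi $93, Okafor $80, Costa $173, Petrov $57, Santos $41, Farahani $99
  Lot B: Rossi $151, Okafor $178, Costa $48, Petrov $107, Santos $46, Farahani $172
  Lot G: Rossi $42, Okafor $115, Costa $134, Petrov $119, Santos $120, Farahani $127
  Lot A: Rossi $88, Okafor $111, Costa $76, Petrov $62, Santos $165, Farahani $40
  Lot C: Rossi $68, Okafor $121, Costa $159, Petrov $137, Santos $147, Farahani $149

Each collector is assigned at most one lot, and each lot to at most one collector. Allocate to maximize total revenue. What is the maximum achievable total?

Treat this as an assignment problem: match each collector to one lot.
Optimal: Rossi→Lot B ($151), Okafor→Lot F ($165), Costa→Lot D ($173), Petrov→Lot G ($119), Santos→Lot A ($165), Farahani→Lot C ($149) — total 151+165+173+119+165+149 = $922.
Column-greedy (each lot in turn goes to its best remaining collector) gives $855, worse by 67.
Next-best assignment: Rossi→Lot B, Okafor→Lot F, Costa→Lot D, Petrov→Lot C, Santos→Lot A, Farahani→Lot G = $918.

Max total: $922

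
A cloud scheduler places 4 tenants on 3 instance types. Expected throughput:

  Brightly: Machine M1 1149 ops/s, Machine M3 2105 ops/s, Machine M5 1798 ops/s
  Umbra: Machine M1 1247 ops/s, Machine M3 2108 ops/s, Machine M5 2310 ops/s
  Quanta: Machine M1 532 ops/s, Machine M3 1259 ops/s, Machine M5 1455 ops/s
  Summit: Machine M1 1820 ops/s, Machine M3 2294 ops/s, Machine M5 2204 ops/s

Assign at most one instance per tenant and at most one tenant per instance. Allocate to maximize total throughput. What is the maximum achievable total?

Optimal: Summit→Machine M1 (1820 ops/s), Brightly→Machine M3 (2105 ops/s), Umbra→Machine M5 (2310 ops/s) — total 1820+2105+2310 = 6235 ops/s.
Max-entry greedy (repeatedly take the single best remaining cell) gives 5753 ops/s, worse by 482.

Max total: 6235 ops/s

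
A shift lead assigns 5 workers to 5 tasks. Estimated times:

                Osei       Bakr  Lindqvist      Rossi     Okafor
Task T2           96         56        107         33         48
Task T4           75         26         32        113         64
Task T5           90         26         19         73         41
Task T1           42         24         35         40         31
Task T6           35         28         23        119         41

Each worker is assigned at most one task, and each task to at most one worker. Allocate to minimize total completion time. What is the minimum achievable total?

Min total: 144 min

Treat this as an assignment problem: match each worker to one task.
Optimal: Osei→Task T6 (35 min), Bakr→Task T4 (26 min), Lindqvist→Task T5 (19 min), Rossi→Task T2 (33 min), Okafor→Task T1 (31 min) — total 35+26+19+33+31 = 144 min.
Row-greedy (each worker in turn takes its cheapest remaining task) gives 175 min, worse by 31.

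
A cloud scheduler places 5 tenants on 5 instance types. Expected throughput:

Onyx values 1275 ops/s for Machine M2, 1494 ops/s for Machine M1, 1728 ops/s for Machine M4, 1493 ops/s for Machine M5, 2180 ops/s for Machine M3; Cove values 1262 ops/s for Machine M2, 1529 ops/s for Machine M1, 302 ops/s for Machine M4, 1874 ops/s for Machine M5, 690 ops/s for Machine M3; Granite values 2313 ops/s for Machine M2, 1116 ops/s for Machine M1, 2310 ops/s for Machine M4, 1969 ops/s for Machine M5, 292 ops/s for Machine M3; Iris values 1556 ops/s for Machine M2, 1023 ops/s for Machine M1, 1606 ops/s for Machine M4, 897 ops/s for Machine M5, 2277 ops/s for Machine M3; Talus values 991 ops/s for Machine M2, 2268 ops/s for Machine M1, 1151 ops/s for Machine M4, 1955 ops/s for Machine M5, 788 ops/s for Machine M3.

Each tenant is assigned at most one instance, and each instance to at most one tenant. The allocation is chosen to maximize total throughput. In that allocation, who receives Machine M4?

Optimal: Onyx→Machine M4 (1728 ops/s), Cove→Machine M5 (1874 ops/s), Granite→Machine M2 (2313 ops/s), Iris→Machine M3 (2277 ops/s), Talus→Machine M1 (2268 ops/s) — total 1728+1874+2313+2277+2268 = 10460 ops/s.
Row-greedy (each tenant in turn takes its best remaining instance) gives 10241 ops/s, worse by 219.
Next-best assignment: Onyx→Machine M3, Cove→Machine M5, Granite→Machine M2, Iris→Machine M4, Talus→Machine M1 = 10241 ops/s.
Swapping Iris↔Talus (Iris→Machine M1 1023 ops/s, Talus→Machine M3 788 ops/s) loses 2734.
Every other assignment is strictly worse.
Onyx's own top instance is Machine M3 (2180 ops/s), but forcing Onyx→Machine M3 and reassigning the rest optimally gives only 10241 ops/s — worse by 219.

Onyx receives Machine M4.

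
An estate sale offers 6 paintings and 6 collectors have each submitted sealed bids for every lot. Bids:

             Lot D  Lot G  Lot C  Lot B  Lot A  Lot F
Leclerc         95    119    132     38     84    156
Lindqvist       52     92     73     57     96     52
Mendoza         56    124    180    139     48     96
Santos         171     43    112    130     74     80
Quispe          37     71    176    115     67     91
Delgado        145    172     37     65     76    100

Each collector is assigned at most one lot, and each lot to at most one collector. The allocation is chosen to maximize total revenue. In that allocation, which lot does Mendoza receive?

Optimal: Leclerc→Lot F ($156), Lindqvist→Lot A ($96), Mendoza→Lot B ($139), Santos→Lot D ($171), Quispe→Lot C ($176), Delgado→Lot G ($172) — total 156+96+139+171+176+172 = $910.
Column-greedy (each lot in turn goes to its best remaining collector) gives $890, worse by 20.
Checked against all permutations: $910 is optimal.
Mendoza's own top lot is Lot C ($180), but forcing Mendoza→Lot C and reassigning the rest optimally gives only $890 — worse by 20.

Mendoza receives Lot B.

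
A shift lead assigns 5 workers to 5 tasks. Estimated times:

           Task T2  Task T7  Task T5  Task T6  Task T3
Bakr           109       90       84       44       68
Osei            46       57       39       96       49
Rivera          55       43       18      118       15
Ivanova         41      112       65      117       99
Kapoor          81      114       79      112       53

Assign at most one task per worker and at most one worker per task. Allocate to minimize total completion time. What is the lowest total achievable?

Minimum total: 213 min

Optimal: Bakr→Task T6 (44 min), Osei→Task T7 (57 min), Rivera→Task T5 (18 min), Ivanova→Task T2 (41 min), Kapoor→Task T3 (53 min) — total 44+57+18+41+53 = 213 min.
Row-greedy (each worker in turn takes its cheapest remaining task) gives 253 min, worse by 40.
Next-best assignment: Bakr→Task T6, Osei→Task T5, Rivera→Task T7, Ivanova→Task T2, Kapoor→Task T3 = 220 min.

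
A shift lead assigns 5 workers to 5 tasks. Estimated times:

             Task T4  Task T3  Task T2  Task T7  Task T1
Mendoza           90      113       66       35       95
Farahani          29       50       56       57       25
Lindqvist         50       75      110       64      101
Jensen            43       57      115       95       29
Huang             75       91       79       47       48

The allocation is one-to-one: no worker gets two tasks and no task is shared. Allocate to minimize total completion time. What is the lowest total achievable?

Minimum total: 242 min

Optimal: Mendoza→Task T2 (66 min), Farahani→Task T3 (50 min), Lindqvist→Task T4 (50 min), Jensen→Task T1 (29 min), Huang→Task T7 (47 min) — total 66+50+50+29+47 = 242 min.
Next-best assignment: Mendoza→Task T7, Farahani→Task T3, Lindqvist→Task T4, Jensen→Task T1, Huang→Task T2 = 243 min.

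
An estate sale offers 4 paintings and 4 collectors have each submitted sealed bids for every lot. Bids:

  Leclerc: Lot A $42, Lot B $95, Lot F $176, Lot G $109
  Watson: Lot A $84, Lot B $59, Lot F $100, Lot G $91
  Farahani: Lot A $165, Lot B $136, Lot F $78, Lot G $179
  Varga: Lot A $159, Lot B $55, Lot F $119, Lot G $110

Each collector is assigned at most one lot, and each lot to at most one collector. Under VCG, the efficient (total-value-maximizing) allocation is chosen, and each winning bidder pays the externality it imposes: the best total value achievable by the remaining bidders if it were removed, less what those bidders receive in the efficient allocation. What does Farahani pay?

Farahani pays $32.

Efficient allocation: Leclerc→Lot F ($176), Watson→Lot B ($59), Farahani→Lot G ($179), Varga→Lot A ($159); total welfare W = $573.
Farahani receives Lot G at value $179, so the others get W − 179 = $394.
Without Farahani: best allocation of the remaining 3 bidders over all 4 lots is Leclerc→Lot F ($176), Watson→Lot G ($91), Varga→Lot A ($159), total $426.
VCG payment = (others' best without Farahani) − (others' welfare with Farahani) = 426 − 394 = $32.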